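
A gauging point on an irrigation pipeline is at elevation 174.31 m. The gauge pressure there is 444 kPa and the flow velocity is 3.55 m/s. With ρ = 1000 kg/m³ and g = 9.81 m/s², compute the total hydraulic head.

h ≈ 220.21 m

Pressure head ψ = P/(ρg) = 444×1000 / (1000 × 9.81) = 45.26 m.
Velocity head = v²/(2g) = 3.55² / (2 × 9.81) = 0.642 m.
h = z + ψ + v²/(2g) = 174.31 + 45.26 + 0.642 = 220.21 m.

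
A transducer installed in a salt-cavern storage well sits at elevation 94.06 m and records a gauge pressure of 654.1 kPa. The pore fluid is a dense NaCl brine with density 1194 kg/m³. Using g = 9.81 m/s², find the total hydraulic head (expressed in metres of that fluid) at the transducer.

h ≈ 149.90 m

ψ = P/(ρg) = 654.1×1000 / (1194 × 9.81) = 55.84 m.
h = z + ψ = 94.06 + 55.84 = 149.90 m.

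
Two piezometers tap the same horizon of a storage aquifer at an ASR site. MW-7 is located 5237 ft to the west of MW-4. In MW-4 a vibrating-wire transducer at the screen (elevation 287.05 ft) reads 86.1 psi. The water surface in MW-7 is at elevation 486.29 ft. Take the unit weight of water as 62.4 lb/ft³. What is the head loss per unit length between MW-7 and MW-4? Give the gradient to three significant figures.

i ≈ 0.000105 ft/ft

Pressure head at MW-4: ψ = 144·P/γ = 144 × 86.1 / 62.4 = 198.69 ft.
Total head at MW-4: h = z + ψ = 287.05 + 198.69 = 485.74 ft.
Total head at MW-7: h = 486.29 ft (water level in the piezometer is the total head).
Head difference: h(MW-4) − h(MW-7) = 485.74 − 486.29 = -0.55 ft.
Hydraulic gradient: i = |Δh| / L = 0.55 / 5237 = 0.000105.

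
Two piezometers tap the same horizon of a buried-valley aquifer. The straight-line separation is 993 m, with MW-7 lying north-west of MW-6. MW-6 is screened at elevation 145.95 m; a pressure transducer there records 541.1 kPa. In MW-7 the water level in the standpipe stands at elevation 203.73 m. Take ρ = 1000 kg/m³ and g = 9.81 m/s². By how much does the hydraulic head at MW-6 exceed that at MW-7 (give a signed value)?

Δh ≈ -2.62 m

Pressure head at MW-6: ψ = P/(ρg) = 541.1×1000 / (1000 × 9.81) = 55.16 m.
Total head at MW-6: h = z + ψ = 145.95 + 55.16 = 201.11 m.
Total head at MW-7: h = 203.73 m (water level in the piezometer is the total head).
Head difference: h(MW-6) − h(MW-7) = 201.11 − 203.73 = -2.62 m.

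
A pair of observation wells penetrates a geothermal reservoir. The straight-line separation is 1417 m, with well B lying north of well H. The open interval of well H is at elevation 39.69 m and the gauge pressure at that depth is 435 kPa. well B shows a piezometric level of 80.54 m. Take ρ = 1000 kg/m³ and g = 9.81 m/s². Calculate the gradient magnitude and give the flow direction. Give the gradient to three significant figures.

Pressure head at well H: ψ = P/(ρg) = 435×1000 / (1000 × 9.81) = 44.34 m.
Total head at well H: h = z + ψ = 39.69 + 44.34 = 84.03 m.
Total head at well B: h = 80.54 m (water level in the piezometer is the total head).
Head difference: h(well H) − h(well B) = 84.03 − 80.54 = 3.49 m.
Hydraulic gradient: i = |Δh| / L = 3.49 / 1417 = 0.00246.
Flow is from higher to lower head: from well H toward well B, i.e. toward the north.

i ≈ 0.00246; groundwater flows toward the north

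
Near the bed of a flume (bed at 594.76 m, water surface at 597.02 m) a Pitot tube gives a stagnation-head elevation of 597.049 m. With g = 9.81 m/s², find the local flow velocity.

Near the bed, under hydrostatic conditions, the piezometric head (z + ψ) equals the free-surface elevation, 597.02 m.
Velocity head = total − piezometric = 597.049 − 597.02 = 0.029 m.
v = √(2g·h_v) = √(2 × 9.81 × 0.029) = 0.754 m/s.

v ≈ 0.754 m/s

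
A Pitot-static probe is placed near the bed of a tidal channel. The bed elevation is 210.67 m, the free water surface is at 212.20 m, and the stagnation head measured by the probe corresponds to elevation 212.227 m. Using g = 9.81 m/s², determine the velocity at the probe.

v ≈ 0.728 m/s

Near the bed, under hydrostatic conditions, the piezometric head (z + ψ) equals the free-surface elevation, 212.20 m.
Velocity head = total − piezometric = 212.227 − 212.20 = 0.027 m.
v = √(2g·h_v) = √(2 × 9.81 × 0.027) = 0.728 m/s.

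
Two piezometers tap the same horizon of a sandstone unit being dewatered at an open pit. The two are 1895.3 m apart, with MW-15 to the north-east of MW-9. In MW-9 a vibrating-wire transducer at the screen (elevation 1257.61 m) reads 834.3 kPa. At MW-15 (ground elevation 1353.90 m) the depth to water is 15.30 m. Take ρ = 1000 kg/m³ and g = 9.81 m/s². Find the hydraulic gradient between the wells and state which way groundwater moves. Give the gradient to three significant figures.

i ≈ 0.00214; groundwater flows toward the north-east

Pressure head at MW-9: ψ = P/(ρg) = 834.3×1000 / (1000 × 9.81) = 85.05 m.
Total head at MW-9: h = z + ψ = 1257.61 + 85.05 = 1342.66 m.
Total head at MW-15: h = 1353.90 − 15.30 = 1338.60 m.
Head difference: h(MW-9) − h(MW-15) = 1342.66 − 1338.60 = 4.06 m.
Hydraulic gradient: i = |Δh| / L = 4.06 / 1895.3 = 0.00214.
Flow is from higher to lower head: from MW-9 toward MW-15, i.e. toward the north-east.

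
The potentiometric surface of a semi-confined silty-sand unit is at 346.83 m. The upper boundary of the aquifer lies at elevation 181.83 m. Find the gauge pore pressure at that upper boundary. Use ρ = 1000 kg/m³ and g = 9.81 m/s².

P ≈ 1620 kPa

Pressure head at the aquifer top: ψ = h − z = 346.83 − 181.83 = 165.00 m.
P = ρgψ = 1000 × 9.81 × 165.00 = 1618650 Pa ≈ 1620 kPa.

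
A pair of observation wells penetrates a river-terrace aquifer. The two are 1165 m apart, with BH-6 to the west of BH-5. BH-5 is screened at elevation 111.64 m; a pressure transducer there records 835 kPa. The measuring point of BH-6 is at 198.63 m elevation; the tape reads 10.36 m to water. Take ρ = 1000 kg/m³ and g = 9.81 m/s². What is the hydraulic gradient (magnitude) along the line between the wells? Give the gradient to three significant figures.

Pressure head at BH-5: ψ = P/(ρg) = 835×1000 / (1000 × 9.81) = 85.12 m.
Total head at BH-5: h = z + ψ = 111.64 + 85.12 = 196.76 m.
Total head at BH-6: h = 198.63 − 10.36 = 188.27 m.
Head difference: h(BH-5) − h(BH-6) = 196.76 − 188.27 = 8.49 m.
Hydraulic gradient: i = |Δh| / L = 8.49 / 1165 = 0.00729.

i ≈ 0.00729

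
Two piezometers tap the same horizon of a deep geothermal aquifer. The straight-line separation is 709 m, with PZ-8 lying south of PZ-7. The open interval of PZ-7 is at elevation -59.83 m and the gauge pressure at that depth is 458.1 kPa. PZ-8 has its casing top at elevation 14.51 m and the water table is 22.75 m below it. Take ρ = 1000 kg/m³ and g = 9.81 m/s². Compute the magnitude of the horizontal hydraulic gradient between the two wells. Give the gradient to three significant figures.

Pressure head at PZ-7: ψ = P/(ρg) = 458.1×1000 / (1000 × 9.81) = 46.70 m.
Total head at PZ-7: h = z + ψ = -59.83 + 46.70 = -13.13 m.
Total head at PZ-8: h = 14.51 − 22.75 = -8.24 m.
Head difference: h(PZ-7) − h(PZ-8) = -13.13 − (-8.24) = -4.89 m.
Hydraulic gradient: i = |Δh| / L = 4.89 / 709 = 0.00690.

i ≈ 0.00690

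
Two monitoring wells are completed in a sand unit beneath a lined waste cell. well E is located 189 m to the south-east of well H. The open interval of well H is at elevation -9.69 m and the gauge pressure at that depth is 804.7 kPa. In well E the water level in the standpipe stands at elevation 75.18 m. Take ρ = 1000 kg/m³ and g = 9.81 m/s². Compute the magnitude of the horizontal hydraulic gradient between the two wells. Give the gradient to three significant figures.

Pressure head at well H: ψ = P/(ρg) = 804.7×1000 / (1000 × 9.81) = 82.03 m.
Total head at well H: h = z + ψ = -9.69 + 82.03 = 72.34 m.
Total head at well E: h = 75.18 m (water level in the piezometer is the total head).
Head difference: h(well H) − h(well E) = 72.34 − 75.18 = -2.84 m.
Hydraulic gradient: i = |Δh| / L = 2.84 / 189 = 0.0150.

i ≈ 0.0150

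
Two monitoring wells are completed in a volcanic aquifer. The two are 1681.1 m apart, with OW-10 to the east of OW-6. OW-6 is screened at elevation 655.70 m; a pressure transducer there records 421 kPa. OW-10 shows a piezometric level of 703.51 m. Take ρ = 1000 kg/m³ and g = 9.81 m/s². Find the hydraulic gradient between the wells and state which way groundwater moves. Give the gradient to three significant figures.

i ≈ 0.00291; groundwater flows toward the west

Pressure head at OW-6: ψ = P/(ρg) = 421×1000 / (1000 × 9.81) = 42.92 m.
Total head at OW-6: h = z + ψ = 655.70 + 42.92 = 698.62 m.
Total head at OW-10: h = 703.51 m (water level in the piezometer is the total head).
Head difference: h(OW-6) − h(OW-10) = 698.62 − 703.51 = -4.89 m.
Hydraulic gradient: i = |Δh| / L = 4.89 / 1681.1 = 0.00291.
Flow is from higher to lower head: from OW-10 toward OW-6, i.e. toward the west.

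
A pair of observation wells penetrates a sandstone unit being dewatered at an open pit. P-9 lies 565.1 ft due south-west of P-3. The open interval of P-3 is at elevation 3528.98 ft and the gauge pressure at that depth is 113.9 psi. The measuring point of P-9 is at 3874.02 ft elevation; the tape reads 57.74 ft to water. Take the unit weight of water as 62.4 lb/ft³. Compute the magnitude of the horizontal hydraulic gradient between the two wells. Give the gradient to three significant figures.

i ≈ 0.0433

Pressure head at P-3: ψ = 144·P/γ = 144 × 113.9 / 62.4 = 262.85 ft.
Total head at P-3: h = z + ψ = 3528.98 + 262.85 = 3791.83 ft.
Total head at P-9: h = 3874.02 − 57.74 = 3816.28 ft.
Head difference: h(P-3) − h(P-9) = 3791.83 − 3816.28 = -24.45 ft.
Hydraulic gradient: i = |Δh| / L = 24.45 / 565.1 = 0.0433.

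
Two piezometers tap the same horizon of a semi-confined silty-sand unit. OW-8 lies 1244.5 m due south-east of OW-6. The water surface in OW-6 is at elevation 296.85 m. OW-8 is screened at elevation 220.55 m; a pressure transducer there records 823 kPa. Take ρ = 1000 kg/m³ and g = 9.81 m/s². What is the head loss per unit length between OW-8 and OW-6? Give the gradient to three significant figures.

i ≈ 0.00610 m/m

Total head at OW-6: h = 296.85 m (water level in the piezometer is the total head).
Pressure head at OW-8: ψ = P/(ρg) = 823×1000 / (1000 × 9.81) = 83.89 m.
Total head at OW-8: h = z + ψ = 220.55 + 83.89 = 304.44 m.
Head difference: h(OW-6) − h(OW-8) = 296.85 − 304.44 = -7.59 m.
Hydraulic gradient: i = |Δh| / L = 7.59 / 1244.5 = 0.00610.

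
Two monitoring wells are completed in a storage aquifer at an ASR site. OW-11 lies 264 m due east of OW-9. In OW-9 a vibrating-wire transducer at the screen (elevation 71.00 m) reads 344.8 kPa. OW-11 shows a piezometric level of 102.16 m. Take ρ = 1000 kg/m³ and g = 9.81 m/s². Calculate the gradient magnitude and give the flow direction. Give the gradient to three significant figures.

i ≈ 0.0151; groundwater flows toward the east

Pressure head at OW-9: ψ = P/(ρg) = 344.8×1000 / (1000 × 9.81) = 35.15 m.
Total head at OW-9: h = z + ψ = 71.00 + 35.15 = 106.15 m.
Total head at OW-11: h = 102.16 m (water level in the piezometer is the total head).
Head difference: h(OW-9) − h(OW-11) = 106.15 − 102.16 = 3.99 m.
Hydraulic gradient: i = |Δh| / L = 3.99 / 264 = 0.0151.
Flow is from higher to lower head: from OW-9 toward OW-11, i.e. toward the east.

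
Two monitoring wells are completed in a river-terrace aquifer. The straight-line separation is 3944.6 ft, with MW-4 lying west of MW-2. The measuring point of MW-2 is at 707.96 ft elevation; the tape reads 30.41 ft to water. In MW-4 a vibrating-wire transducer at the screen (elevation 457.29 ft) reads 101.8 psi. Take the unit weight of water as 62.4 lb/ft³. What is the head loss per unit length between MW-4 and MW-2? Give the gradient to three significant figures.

i ≈ 0.00372 ft/ft

Total head at MW-2: h = 707.96 − 30.41 = 677.55 ft.
Pressure head at MW-4: ψ = 144·P/γ = 144 × 101.8 / 62.4 = 234.92 ft.
Total head at MW-4: h = z + ψ = 457.29 + 234.92 = 692.21 ft.
Head difference: h(MW-2) − h(MW-4) = 677.55 − 692.21 = -14.66 ft.
Hydraulic gradient: i = |Δh| / L = 14.66 / 3944.6 = 0.00372.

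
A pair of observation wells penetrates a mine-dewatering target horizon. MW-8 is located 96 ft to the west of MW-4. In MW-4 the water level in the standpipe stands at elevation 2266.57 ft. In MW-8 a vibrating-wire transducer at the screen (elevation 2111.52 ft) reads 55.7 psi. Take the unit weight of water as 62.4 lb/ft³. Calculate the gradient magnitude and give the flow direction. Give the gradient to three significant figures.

Total head at MW-4: h = 2266.57 ft (water level in the piezometer is the total head).
Pressure head at MW-8: ψ = 144·P/γ = 144 × 55.7 / 62.4 = 128.54 ft.
Total head at MW-8: h = z + ψ = 2111.52 + 128.54 = 2240.06 ft.
Head difference: h(MW-4) − h(MW-8) = 2266.57 − 2240.06 = 26.51 ft.
Hydraulic gradient: i = |Δh| / L = 26.51 / 96 = 0.276.
Flow is from higher to lower head: from MW-4 toward MW-8, i.e. toward the west.

i ≈ 0.276; groundwater flows toward the west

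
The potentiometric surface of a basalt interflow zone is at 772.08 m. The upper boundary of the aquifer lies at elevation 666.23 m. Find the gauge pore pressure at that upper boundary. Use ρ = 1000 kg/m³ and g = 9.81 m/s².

P ≈ 1040 kPa

Pressure head at the aquifer top: ψ = h − z = 772.08 − 666.23 = 105.85 m.
P = ρgψ = 1000 × 9.81 × 105.85 = 1038389 Pa ≈ 1040 kPa.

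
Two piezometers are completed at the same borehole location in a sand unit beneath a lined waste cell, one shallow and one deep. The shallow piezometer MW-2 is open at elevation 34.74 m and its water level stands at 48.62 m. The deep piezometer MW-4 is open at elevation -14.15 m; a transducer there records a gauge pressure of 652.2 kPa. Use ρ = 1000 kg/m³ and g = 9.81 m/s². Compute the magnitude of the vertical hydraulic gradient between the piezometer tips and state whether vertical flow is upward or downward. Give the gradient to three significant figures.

Total head at MW-2: h = 48.62 m (water level in the standpipe).
Pressure head at MW-4: ψ = P/(ρg) = 652.2×1000 / (1000 × 9.81) = 66.48 m.
Total head at MW-4: h = z + ψ = -14.15 + 66.48 = 52.33 m.
Δh = h(MW-2) − h(MW-4) = 48.62 − 52.33 = -3.71 m.
Vertical separation Δz = 34.74 − (-14.15) = 48.89 m.
|i_v| = |Δh| / Δz = 3.71 / 48.89 = 0.0759.
Head is higher in the deep piezometer, so vertical flow is upward (discharge condition).

|i_v| ≈ 0.0759; vertical flow is upward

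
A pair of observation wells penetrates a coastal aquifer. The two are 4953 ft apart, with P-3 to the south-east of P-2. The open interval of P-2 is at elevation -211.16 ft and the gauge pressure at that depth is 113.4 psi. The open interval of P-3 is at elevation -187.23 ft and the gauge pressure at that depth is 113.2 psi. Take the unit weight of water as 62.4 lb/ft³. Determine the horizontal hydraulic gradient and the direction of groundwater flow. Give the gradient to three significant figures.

i ≈ 0.00474; groundwater flows toward the north-west

Pressure head at P-2: ψ = 144·P/γ = 144 × 113.4 / 62.4 = 261.69 ft.
Total head at P-2: h = z + ψ = -211.16 + 261.69 = 50.53 ft.
Pressure head at P-3: ψ = 144·P/γ = 144 × 113.2 / 62.4 = 261.23 ft.
Total head at P-3: h = z + ψ = -187.23 + 261.23 = 74.00 ft.
Head difference: h(P-2) − h(P-3) = 50.53 − 74.00 = -23.47 ft.
Hydraulic gradient: i = |Δh| / L = 23.47 / 4953 = 0.00474.
Flow is from higher to lower head: from P-3 toward P-2, i.e. toward the north-west.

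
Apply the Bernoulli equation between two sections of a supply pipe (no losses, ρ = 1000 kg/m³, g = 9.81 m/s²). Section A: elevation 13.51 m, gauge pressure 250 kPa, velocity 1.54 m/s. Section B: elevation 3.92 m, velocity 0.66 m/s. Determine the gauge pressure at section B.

Pressure head at A: ψ₁ = P₁/(ρg) = 250×1000 / (1000 × 9.81) = 25.48 m.
Velocity heads: v₁²/2g = 1.54²/19.62 = 0.121 m; v₂²/2g = 0.66²/19.62 = 0.022 m.
Total head H = z₁ + ψ₁ + v₁²/2g = 13.51 + 25.48 + 0.121 = 39.11 m.
ψ₂ = H − z₂ − v₂²/2g = 39.11 − 3.92 − 0.022 = 35.17 m.
P₂ = ρgψ₂ = 1000 × 9.81 × 35.17 ≈ 345 kPa.

P₂ ≈ 345 kPa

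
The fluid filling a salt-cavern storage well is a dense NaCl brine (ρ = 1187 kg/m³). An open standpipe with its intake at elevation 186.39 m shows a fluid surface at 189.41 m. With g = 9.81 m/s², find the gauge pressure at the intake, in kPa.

P ≈ 35.2 kPa

Pressure head ψ = h − z = 189.41 − 186.39 = 3.02 m.
P = ρgψ = 1187 × 9.81 × 3.02 = 35166 Pa ≈ 35.2 kPa.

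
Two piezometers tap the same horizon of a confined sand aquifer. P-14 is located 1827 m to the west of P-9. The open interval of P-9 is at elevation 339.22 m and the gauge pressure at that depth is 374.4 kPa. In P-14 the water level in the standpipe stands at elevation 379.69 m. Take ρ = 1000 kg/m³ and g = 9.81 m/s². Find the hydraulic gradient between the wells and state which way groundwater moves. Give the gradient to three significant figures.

Pressure head at P-9: ψ = P/(ρg) = 374.4×1000 / (1000 × 9.81) = 38.17 m.
Total head at P-9: h = z + ψ = 339.22 + 38.17 = 377.39 m.
Total head at P-14: h = 379.69 m (water level in the piezometer is the total head).
Head difference: h(P-9) − h(P-14) = 377.39 − 379.69 = -2.30 m.
Hydraulic gradient: i = |Δh| / L = 2.30 / 1827 = 0.00126.
Flow is from higher to lower head: from P-14 toward P-9, i.e. toward the east.

i ≈ 0.00126; groundwater flows toward the east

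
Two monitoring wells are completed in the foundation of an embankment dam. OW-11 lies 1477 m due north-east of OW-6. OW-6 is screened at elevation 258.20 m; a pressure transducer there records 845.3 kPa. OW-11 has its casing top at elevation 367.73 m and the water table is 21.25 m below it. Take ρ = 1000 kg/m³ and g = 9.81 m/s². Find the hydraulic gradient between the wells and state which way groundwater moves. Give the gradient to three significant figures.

i ≈ 0.00143; groundwater flows toward the south-west

Pressure head at OW-6: ψ = P/(ρg) = 845.3×1000 / (1000 × 9.81) = 86.17 m.
Total head at OW-6: h = z + ψ = 258.20 + 86.17 = 344.37 m.
Total head at OW-11: h = 367.73 − 21.25 = 346.48 m.
Head difference: h(OW-6) − h(OW-11) = 344.37 − 346.48 = -2.11 m.
Hydraulic gradient: i = |Δh| / L = 2.11 / 1477 = 0.00143.
Flow is from higher to lower head: from OW-11 toward OW-6, i.e. toward the south-west.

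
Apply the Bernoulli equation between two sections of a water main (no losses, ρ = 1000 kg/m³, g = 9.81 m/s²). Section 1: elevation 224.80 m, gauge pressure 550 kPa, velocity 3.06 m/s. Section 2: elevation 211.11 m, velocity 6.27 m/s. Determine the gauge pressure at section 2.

Pressure head at 1: ψ₁ = P₁/(ρg) = 550×1000 / (1000 × 9.81) = 56.07 m.
Velocity heads: v₁²/2g = 3.06²/19.62 = 0.477 m; v₂²/2g = 6.27²/19.62 = 2.004 m.
Total head H = z₁ + ψ₁ + v₁²/2g = 224.80 + 56.07 + 0.477 = 281.35 m.
ψ₂ = H − z₂ − v₂²/2g = 281.35 − 211.11 − 2.004 = 68.24 m.
P₂ = ρgψ₂ = 1000 × 9.81 × 68.24 ≈ 669 kPa.

P₂ ≈ 669 kPa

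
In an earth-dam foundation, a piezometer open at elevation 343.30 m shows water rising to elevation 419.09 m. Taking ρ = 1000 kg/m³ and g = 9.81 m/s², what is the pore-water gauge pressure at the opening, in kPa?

Pressure head ψ = h − z = 419.09 − 343.30 = 75.79 m.
P = ρgψ = 1000 × 9.81 × 75.79 = 743500 Pa ≈ 743 kPa.

P ≈ 743 kPa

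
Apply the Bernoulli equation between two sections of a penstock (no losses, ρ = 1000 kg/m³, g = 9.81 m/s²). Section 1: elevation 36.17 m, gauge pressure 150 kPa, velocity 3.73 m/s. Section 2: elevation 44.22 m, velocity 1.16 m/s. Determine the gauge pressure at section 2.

Pressure head at 1: ψ₁ = P₁/(ρg) = 150×1000 / (1000 × 9.81) = 15.29 m.
Velocity heads: v₁²/2g = 3.73²/19.62 = 0.709 m; v₂²/2g = 1.16²/19.62 = 0.069 m.
Total head H = z₁ + ψ₁ + v₁²/2g = 36.17 + 15.29 + 0.709 = 52.17 m.
ψ₂ = H − z₂ − v₂²/2g = 52.17 − 44.22 − 0.069 = 7.88 m.
P₂ = ρgψ₂ = 1000 × 9.81 × 7.88 ≈ 77.3 kPa.

P₂ ≈ 77.3 kPa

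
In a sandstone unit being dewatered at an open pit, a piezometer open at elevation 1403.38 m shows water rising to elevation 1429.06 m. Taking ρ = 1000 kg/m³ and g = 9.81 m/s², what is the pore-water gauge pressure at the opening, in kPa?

P ≈ 252 kPa

Pressure head ψ = h − z = 1429.06 − 1403.38 = 25.68 m.
P = ρgψ = 1000 × 9.81 × 25.68 = 251921 Pa ≈ 252 kPa.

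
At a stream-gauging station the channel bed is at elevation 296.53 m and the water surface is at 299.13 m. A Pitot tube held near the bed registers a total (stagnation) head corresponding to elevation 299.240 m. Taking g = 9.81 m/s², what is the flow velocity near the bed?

v ≈ 1.47 m/s

Near the bed, under hydrostatic conditions, the piezometric head (z + ψ) equals the free-surface elevation, 299.13 m.
Velocity head = total − piezometric = 299.240 − 299.13 = 0.110 m.
v = √(2g·h_v) = √(2 × 9.81 × 0.110) = 1.47 m/s.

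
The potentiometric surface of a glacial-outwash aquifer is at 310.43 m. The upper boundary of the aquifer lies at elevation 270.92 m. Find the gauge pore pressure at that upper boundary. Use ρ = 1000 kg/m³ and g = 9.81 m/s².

P ≈ 388 kPa

Pressure head at the aquifer top: ψ = h − z = 310.43 − 270.92 = 39.51 m.
P = ρgψ = 1000 × 9.81 × 39.51 = 387593 Pa ≈ 388 kPa.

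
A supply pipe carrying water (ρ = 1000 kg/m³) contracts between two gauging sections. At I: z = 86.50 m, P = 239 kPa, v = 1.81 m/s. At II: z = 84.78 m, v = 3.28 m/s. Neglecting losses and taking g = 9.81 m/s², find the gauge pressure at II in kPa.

Pressure head at I: ψ₁ = P₁/(ρg) = 239×1000 / (1000 × 9.81) = 24.36 m.
Velocity heads: v₁²/2g = 1.81²/19.62 = 0.167 m; v₂²/2g = 3.28²/19.62 = 0.548 m.
Total head H = z₁ + ψ₁ + v₁²/2g = 86.50 + 24.36 + 0.167 = 111.03 m.
ψ₂ = H − z₂ − v₂²/2g = 111.03 − 84.78 − 0.548 = 25.70 m.
P₂ = ρgψ₂ = 1000 × 9.81 × 25.70 ≈ 252 kPa.

P₂ ≈ 252 kPa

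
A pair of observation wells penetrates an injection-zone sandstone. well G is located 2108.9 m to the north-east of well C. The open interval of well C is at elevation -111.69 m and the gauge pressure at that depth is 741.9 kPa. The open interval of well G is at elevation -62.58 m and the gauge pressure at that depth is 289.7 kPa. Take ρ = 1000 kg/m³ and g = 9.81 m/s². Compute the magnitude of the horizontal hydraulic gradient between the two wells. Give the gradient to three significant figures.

i ≈ 0.00143

Pressure head at well C: ψ = P/(ρg) = 741.9×1000 / (1000 × 9.81) = 75.63 m.
Total head at well C: h = z + ψ = -111.69 + 75.63 = -36.06 m.
Pressure head at well G: ψ = P/(ρg) = 289.7×1000 / (1000 × 9.81) = 29.53 m.
Total head at well G: h = z + ψ = -62.58 + 29.53 = -33.05 m.
Head difference: h(well C) − h(well G) = -36.06 − (-33.05) = -3.01 m.
Hydraulic gradient: i = |Δh| / L = 3.01 / 2108.9 = 0.00143.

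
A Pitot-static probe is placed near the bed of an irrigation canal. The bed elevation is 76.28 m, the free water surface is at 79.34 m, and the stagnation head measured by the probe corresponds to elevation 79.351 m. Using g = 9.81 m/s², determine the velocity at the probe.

Near the bed, under hydrostatic conditions, the piezometric head (z + ψ) equals the free-surface elevation, 79.34 m.
Velocity head = total − piezometric = 79.351 − 79.34 = 0.011 m.
v = √(2g·h_v) = √(2 × 9.81 × 0.011) = 0.465 m/s.

v ≈ 0.465 m/s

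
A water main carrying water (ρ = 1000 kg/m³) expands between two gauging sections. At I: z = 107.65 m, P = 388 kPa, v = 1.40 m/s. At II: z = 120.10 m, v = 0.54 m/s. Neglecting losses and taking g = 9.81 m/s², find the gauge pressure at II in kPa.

P₂ ≈ 267 kPa

Pressure head at I: ψ₁ = P₁/(ρg) = 388×1000 / (1000 × 9.81) = 39.55 m.
Velocity heads: v₁²/2g = 1.40²/19.62 = 0.100 m; v₂²/2g = 0.54²/19.62 = 0.015 m.
Total head H = z₁ + ψ₁ + v₁²/2g = 107.65 + 39.55 + 0.100 = 147.30 m.
ψ₂ = H − z₂ − v₂²/2g = 147.30 − 120.10 − 0.015 = 27.19 m.
P₂ = ρgψ₂ = 1000 × 9.81 × 27.19 ≈ 267 kPa.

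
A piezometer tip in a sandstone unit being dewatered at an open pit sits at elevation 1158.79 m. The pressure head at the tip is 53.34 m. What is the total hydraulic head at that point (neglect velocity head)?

h ≈ 1212.13 m

h = z + ψ = 1158.79 + 53.34 = 1212.13 m.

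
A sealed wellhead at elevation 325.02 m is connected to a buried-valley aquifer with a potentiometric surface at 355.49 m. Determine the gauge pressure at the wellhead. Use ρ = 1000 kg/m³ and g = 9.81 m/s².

P ≈ 299 kPa

Head above the cap: Δh = 355.49 − 325.02 = 30.47 m.
P = ρgΔh = 1000 × 9.81 × 30.47 = 298911 Pa ≈ 299 kPa.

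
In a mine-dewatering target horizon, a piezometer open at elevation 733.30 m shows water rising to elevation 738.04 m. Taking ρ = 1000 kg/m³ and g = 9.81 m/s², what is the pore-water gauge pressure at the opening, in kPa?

Pressure head ψ = h − z = 738.04 − 733.30 = 4.74 m.
P = ρgψ = 1000 × 9.81 × 4.74 = 46499 Pa ≈ 46.5 kPa.

P ≈ 46.5 kPa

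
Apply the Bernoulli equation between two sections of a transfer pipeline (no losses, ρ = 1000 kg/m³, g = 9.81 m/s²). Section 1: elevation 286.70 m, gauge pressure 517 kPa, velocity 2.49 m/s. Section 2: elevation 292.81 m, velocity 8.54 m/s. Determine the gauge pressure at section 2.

Pressure head at 1: ψ₁ = P₁/(ρg) = 517×1000 / (1000 × 9.81) = 52.70 m.
Velocity heads: v₁²/2g = 2.49²/19.62 = 0.316 m; v₂²/2g = 8.54²/19.62 = 3.717 m.
Total head H = z₁ + ψ₁ + v₁²/2g = 286.70 + 52.70 + 0.316 = 339.72 m.
ψ₂ = H − z₂ − v₂²/2g = 339.72 − 292.81 − 3.717 = 43.19 m.
P₂ = ρgψ₂ = 1000 × 9.81 × 43.19 ≈ 424 kPa.

P₂ ≈ 424 kPa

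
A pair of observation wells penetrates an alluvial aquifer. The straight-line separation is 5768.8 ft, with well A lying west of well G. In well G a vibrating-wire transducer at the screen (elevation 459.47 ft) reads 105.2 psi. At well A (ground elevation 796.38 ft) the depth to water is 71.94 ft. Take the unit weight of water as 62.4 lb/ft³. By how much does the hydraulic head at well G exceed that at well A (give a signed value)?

Δh ≈ -22.20 ft

Pressure head at well G: ψ = 144·P/γ = 144 × 105.2 / 62.4 = 242.77 ft.
Total head at well G: h = z + ψ = 459.47 + 242.77 = 702.24 ft.
Total head at well A: h = 796.38 − 71.94 = 724.44 ft.
Head difference: h(well G) − h(well A) = 702.24 − 724.44 = -22.20 ft.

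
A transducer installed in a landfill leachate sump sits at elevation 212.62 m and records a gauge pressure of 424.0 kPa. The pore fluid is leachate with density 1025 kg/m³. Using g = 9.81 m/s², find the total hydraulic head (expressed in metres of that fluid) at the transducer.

ψ = P/(ρg) = 424.0×1000 / (1025 × 9.81) = 42.17 m.
h = z + ψ = 212.62 + 42.17 = 254.79 m.

h ≈ 254.79 m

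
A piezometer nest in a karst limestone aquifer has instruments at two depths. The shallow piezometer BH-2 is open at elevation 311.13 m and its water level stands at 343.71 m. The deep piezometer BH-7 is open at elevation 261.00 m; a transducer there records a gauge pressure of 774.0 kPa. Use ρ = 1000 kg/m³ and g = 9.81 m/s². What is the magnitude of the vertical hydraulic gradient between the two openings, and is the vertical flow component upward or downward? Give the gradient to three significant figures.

|i_v| ≈ 0.0760; vertical flow is downward

Total head at BH-2: h = 343.71 m (water level in the standpipe).
Pressure head at BH-7: ψ = P/(ρg) = 774.0×1000 / (1000 × 9.81) = 78.90 m.
Total head at BH-7: h = z + ψ = 261.00 + 78.90 = 339.90 m.
Δh = h(BH-2) − h(BH-7) = 343.71 − 339.90 = 3.81 m.
Vertical separation Δz = 311.13 − 261.00 = 50.13 m.
|i_v| = |Δh| / Δz = 3.81 / 50.13 = 0.0760.
Head is higher in the shallow piezometer, so vertical flow is downward (recharge condition).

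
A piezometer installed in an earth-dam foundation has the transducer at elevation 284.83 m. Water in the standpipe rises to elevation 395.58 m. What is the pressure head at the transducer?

Total head h = 395.58 m (the water-surface elevation in the piezometer).
Pressure head ψ = h − z = 395.58 − 284.83 = 110.75 m.

ψ ≈ 110.75 m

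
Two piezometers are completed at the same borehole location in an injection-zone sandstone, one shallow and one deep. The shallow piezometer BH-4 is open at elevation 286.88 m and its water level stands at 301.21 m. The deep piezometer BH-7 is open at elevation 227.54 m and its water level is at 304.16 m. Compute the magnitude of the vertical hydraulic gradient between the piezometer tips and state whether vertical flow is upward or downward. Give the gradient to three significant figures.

Total head at BH-4: h = 301.21 m (water level in the standpipe).
Total head at BH-7: h = 304.16 m.
Δh = h(BH-4) − h(BH-7) = 301.21 − 304.16 = -2.95 m.
Vertical separation Δz = 286.88 − 227.54 = 59.34 m.
|i_v| = |Δh| / Δz = 2.95 / 59.34 = 0.0497.
Head is higher in the deep piezometer, so vertical flow is upward (discharge condition).

|i_v| ≈ 0.0497; vertical flow is upward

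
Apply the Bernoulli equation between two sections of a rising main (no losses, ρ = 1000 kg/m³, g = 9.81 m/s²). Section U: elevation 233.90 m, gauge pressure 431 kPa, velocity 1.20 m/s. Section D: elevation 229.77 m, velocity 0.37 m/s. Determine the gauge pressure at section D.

Pressure head at U: ψ₁ = P₁/(ρg) = 431×1000 / (1000 × 9.81) = 43.93 m.
Velocity heads: v₁²/2g = 1.20²/19.62 = 0.073 m; v₂²/2g = 0.37²/19.62 = 0.007 m.
Total head H = z₁ + ψ₁ + v₁²/2g = 233.90 + 43.93 + 0.073 = 277.90 m.
ψ₂ = H − z₂ − v₂²/2g = 277.90 − 229.77 − 0.007 = 48.12 m.
P₂ = ρgψ₂ = 1000 × 9.81 × 48.12 ≈ 472 kPa.

P₂ ≈ 472 kPa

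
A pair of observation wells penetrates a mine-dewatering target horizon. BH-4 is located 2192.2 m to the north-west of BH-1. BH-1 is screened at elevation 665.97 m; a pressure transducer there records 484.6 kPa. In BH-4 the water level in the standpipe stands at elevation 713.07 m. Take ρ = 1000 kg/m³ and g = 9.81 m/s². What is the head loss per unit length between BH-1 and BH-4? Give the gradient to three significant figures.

Pressure head at BH-1: ψ = P/(ρg) = 484.6×1000 / (1000 × 9.81) = 49.40 m.
Total head at BH-1: h = z + ψ = 665.97 + 49.40 = 715.37 m.
Total head at BH-4: h = 713.07 m (water level in the piezometer is the total head).
Head difference: h(BH-1) − h(BH-4) = 715.37 − 713.07 = 2.30 m.
Hydraulic gradient: i = |Δh| / L = 2.30 / 2192.2 = 0.00105.

i ≈ 0.00105 m/m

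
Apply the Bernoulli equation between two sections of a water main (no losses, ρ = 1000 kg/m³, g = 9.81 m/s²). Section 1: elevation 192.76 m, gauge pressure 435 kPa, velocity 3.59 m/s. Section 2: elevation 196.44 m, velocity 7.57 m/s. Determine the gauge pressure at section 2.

Pressure head at 1: ψ₁ = P₁/(ρg) = 435×1000 / (1000 × 9.81) = 44.34 m.
Velocity heads: v₁²/2g = 3.59²/19.62 = 0.657 m; v₂²/2g = 7.57²/19.62 = 2.921 m.
Total head H = z₁ + ψ₁ + v₁²/2g = 192.76 + 44.34 + 0.657 = 237.76 m.
ψ₂ = H − z₂ − v₂²/2g = 237.76 − 196.44 − 2.921 = 38.40 m.
P₂ = ρgψ₂ = 1000 × 9.81 × 38.40 ≈ 377 kPa.

P₂ ≈ 377 kPa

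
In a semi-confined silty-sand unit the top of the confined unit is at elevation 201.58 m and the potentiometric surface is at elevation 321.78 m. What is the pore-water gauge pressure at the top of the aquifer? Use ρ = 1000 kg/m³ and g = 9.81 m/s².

P ≈ 1180 kPa

Pressure head at the aquifer top: ψ = h − z = 321.78 − 201.58 = 120.20 m.
P = ρgψ = 1000 × 9.81 × 120.20 = 1179162 Pa ≈ 1180 kPa.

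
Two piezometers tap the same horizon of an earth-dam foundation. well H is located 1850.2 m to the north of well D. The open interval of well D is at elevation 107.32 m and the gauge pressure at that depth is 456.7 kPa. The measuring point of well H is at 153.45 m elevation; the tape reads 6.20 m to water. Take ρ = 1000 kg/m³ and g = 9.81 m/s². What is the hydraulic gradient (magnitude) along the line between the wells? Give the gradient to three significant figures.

Pressure head at well D: ψ = P/(ρg) = 456.7×1000 / (1000 × 9.81) = 46.55 m.
Total head at well D: h = z + ψ = 107.32 + 46.55 = 153.87 m.
Total head at well H: h = 153.45 − 6.20 = 147.25 m.
Head difference: h(well D) − h(well H) = 153.87 − 147.25 = 6.62 m.
Hydraulic gradient: i = |Δh| / L = 6.62 / 1850.2 = 0.00358.

i ≈ 0.00358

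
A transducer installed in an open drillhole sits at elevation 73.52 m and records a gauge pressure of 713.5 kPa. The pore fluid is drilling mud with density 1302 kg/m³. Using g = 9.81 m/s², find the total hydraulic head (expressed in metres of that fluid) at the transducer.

ψ = P/(ρg) = 713.5×1000 / (1302 × 9.81) = 55.86 m.
h = z + ψ = 73.52 + 55.86 = 129.38 m.

h ≈ 129.38 m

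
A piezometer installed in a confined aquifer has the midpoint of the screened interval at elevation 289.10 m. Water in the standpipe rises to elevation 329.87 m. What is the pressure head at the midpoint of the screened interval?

ψ ≈ 40.77 m

Total head h = 329.87 m (the water-surface elevation in the piezometer).
Pressure head ψ = h − z = 329.87 − 289.10 = 40.77 m.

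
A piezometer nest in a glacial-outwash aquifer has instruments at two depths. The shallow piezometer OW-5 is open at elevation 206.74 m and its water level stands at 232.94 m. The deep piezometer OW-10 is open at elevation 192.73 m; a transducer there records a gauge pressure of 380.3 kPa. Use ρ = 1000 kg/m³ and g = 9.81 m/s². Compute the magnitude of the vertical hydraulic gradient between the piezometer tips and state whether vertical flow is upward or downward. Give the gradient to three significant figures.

|i_v| ≈ 0.103; vertical flow is downward

Total head at OW-5: h = 232.94 m (water level in the standpipe).
Pressure head at OW-10: ψ = P/(ρg) = 380.3×1000 / (1000 × 9.81) = 38.77 m.
Total head at OW-10: h = z + ψ = 192.73 + 38.77 = 231.50 m.
Δh = h(OW-5) − h(OW-10) = 232.94 − 231.50 = 1.44 m.
Vertical separation Δz = 206.74 − 192.73 = 14.01 m.
|i_v| = |Δh| / Δz = 1.44 / 14.01 = 0.103.
Head is higher in the shallow piezometer, so vertical flow is downward (recharge condition).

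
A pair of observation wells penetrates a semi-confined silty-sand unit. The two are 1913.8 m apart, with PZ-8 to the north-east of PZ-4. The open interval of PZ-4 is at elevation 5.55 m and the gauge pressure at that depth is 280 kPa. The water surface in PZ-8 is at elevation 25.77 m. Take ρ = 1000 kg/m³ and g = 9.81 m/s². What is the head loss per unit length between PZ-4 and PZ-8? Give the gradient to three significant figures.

i ≈ 0.00435 m/m

Pressure head at PZ-4: ψ = P/(ρg) = 280×1000 / (1000 × 9.81) = 28.54 m.
Total head at PZ-4: h = z + ψ = 5.55 + 28.54 = 34.09 m.
Total head at PZ-8: h = 25.77 m (water level in the piezometer is the total head).
Head difference: h(PZ-4) − h(PZ-8) = 34.09 − 25.77 = 8.32 m.
Hydraulic gradient: i = |Δh| / L = 8.32 / 1913.8 = 0.00435.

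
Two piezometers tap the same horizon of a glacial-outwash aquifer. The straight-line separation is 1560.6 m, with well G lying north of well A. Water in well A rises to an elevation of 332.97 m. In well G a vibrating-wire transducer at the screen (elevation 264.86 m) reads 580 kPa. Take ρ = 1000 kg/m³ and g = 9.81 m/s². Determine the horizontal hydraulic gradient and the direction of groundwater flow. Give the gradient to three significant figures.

Total head at well A: h = 332.97 m (water level in the piezometer is the total head).
Pressure head at well G: ψ = P/(ρg) = 580×1000 / (1000 × 9.81) = 59.12 m.
Total head at well G: h = z + ψ = 264.86 + 59.12 = 323.98 m.
Head difference: h(well A) − h(well G) = 332.97 − 323.98 = 8.99 m.
Hydraulic gradient: i = |Δh| / L = 8.99 / 1560.6 = 0.00576.
Flow is from higher to lower head: from well A toward well G, i.e. toward the north.

i ≈ 0.00576; groundwater flows toward the north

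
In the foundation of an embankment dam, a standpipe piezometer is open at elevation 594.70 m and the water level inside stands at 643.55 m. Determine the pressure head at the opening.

Total head h = 643.55 m (the water-surface elevation in the piezometer).
Pressure head ψ = h − z = 643.55 − 594.70 = 48.85 m.

ψ ≈ 48.85 m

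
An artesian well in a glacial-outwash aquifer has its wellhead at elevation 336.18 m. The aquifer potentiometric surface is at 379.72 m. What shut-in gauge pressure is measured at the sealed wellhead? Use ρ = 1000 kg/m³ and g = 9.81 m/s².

Head above the cap: Δh = 379.72 − 336.18 = 43.54 m.
P = ρgΔh = 1000 × 9.81 × 43.54 = 427127 Pa ≈ 427 kPa.

P ≈ 427 kPa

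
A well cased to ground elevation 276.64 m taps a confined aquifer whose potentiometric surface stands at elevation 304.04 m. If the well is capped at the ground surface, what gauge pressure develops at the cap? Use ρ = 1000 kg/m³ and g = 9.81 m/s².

Head above the cap: Δh = 304.04 − 276.64 = 27.40 m.
P = ρgΔh = 1000 × 9.81 × 27.40 = 268794 Pa ≈ 269 kPa.

P ≈ 269 kPa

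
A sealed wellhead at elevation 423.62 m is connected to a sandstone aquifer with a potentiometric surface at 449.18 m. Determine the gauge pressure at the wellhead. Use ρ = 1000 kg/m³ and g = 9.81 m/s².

P ≈ 251 kPa

Head above the cap: Δh = 449.18 − 423.62 = 25.56 m.
P = ρgΔh = 1000 × 9.81 × 25.56 = 250744 Pa ≈ 251 kPa.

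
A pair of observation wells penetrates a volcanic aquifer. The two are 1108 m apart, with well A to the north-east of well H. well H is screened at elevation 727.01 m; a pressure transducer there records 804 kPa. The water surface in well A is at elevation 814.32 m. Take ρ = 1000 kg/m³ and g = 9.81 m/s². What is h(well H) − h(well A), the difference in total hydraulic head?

Pressure head at well H: ψ = P/(ρg) = 804×1000 / (1000 × 9.81) = 81.96 m.
Total head at well H: h = z + ψ = 727.01 + 81.96 = 808.97 m.
Total head at well A: h = 814.32 m (water level in the piezometer is the total head).
Head difference: h(well H) − h(well A) = 808.97 − 814.32 = -5.35 m.

Δh ≈ -5.35 m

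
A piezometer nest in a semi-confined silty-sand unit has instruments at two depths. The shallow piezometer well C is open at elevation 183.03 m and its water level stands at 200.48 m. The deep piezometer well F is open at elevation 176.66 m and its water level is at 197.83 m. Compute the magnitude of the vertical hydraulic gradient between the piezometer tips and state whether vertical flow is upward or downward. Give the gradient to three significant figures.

|i_v| ≈ 0.416; vertical flow is downward

Total head at well C: h = 200.48 m (water level in the standpipe).
Total head at well F: h = 197.83 m.
Δh = h(well C) − h(well F) = 200.48 − 197.83 = 2.65 m.
Vertical separation Δz = 183.03 − 176.66 = 6.37 m.
|i_v| = |Δh| / Δz = 2.65 / 6.37 = 0.416.
Head is higher in the shallow piezometer, so vertical flow is downward (recharge condition).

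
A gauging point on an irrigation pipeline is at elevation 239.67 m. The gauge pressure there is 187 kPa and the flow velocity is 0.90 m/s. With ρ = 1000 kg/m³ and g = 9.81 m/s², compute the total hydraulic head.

Pressure head ψ = P/(ρg) = 187×1000 / (1000 × 9.81) = 19.06 m.
Velocity head = v²/(2g) = 0.90² / (2 × 9.81) = 0.041 m.
h = z + ψ + v²/(2g) = 239.67 + 19.06 + 0.041 = 258.77 m.

h ≈ 258.77 m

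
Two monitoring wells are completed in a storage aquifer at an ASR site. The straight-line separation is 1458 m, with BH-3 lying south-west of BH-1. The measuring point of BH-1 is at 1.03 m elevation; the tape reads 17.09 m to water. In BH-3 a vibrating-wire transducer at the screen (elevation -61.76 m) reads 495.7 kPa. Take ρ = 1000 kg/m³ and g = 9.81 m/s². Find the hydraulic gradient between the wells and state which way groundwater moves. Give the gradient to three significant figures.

Total head at BH-1: h = 1.03 − 17.09 = -16.06 m.
Pressure head at BH-3: ψ = P/(ρg) = 495.7×1000 / (1000 × 9.81) = 50.53 m.
Total head at BH-3: h = z + ψ = -61.76 + 50.53 = -11.23 m.
Head difference: h(BH-1) − h(BH-3) = -16.06 − (-11.23) = -4.83 m.
Hydraulic gradient: i = |Δh| / L = 4.83 / 1458 = 0.00331.
Flow is from higher to lower head: from BH-3 toward BH-1, i.e. toward the north-east.

i ≈ 0.00331; groundwater flows toward the north-east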